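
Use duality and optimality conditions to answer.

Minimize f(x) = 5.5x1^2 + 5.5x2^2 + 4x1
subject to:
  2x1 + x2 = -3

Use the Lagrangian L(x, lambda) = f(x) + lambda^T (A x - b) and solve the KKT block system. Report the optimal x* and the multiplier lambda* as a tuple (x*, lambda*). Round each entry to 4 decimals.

Form the Lagrangian:
  L(x, lambda) = (1/2) x^T Q x + c^T x + lambda^T (A x - b)
Stationarity (grad_x L = 0): Q x + c + A^T lambda = 0.
Primal feasibility: A x = b.

This gives the KKT block system:
  [ Q   A^T ] [ x     ]   [-c ]
  [ A    0  ] [ lambda ] = [ b ]

Solving the linear system:
  x*      = (-1.2727, -0.4545)
  lambda* = (5)
  f(x*)   = 4.9545

x* = (-1.2727, -0.4545), lambda* = (5)


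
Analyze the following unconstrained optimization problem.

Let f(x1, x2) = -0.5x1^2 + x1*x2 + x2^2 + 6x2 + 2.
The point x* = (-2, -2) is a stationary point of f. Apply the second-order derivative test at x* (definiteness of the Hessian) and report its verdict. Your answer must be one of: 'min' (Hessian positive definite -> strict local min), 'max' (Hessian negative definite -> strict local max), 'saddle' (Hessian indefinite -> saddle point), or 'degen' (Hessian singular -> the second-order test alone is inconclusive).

Compute the Hessian H = grad^2 f:
  H = [[-1, 1], [1, 2]]
Verify stationarity: grad f(x*) = H x* + g = (0, 0).
Eigenvalues of H: -1.3028, 2.3028.
Eigenvalues have mixed signs, so H is indefinite -> x* is a saddle point.

saddle


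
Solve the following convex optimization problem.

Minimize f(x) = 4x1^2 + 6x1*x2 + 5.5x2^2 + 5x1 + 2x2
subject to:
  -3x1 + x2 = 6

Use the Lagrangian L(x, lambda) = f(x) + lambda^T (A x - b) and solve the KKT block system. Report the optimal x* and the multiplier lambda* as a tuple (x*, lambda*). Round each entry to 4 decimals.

Form the Lagrangian:
  L(x, lambda) = (1/2) x^T Q x + c^T x + lambda^T (A x - b)
Stationarity (grad_x L = 0): Q x + c + A^T lambda = 0.
Primal feasibility: A x = b.

This gives the KKT block system:
  [ Q   A^T ] [ x     ]   [-c ]
  [ A    0  ] [ lambda ] = [ b ]

Solving the linear system:
  x*      = (-1.7133, 0.8601)
  lambda* = (-1.1818)
  f(x*)   = 0.1224

x* = (-1.7133, 0.8601), lambda* = (-1.1818)


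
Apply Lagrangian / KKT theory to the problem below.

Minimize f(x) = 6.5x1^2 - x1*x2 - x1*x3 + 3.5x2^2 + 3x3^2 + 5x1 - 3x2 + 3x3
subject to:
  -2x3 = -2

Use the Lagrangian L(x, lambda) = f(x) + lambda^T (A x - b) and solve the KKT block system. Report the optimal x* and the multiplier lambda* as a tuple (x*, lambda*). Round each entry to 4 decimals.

Form the Lagrangian:
  L(x, lambda) = (1/2) x^T Q x + c^T x + lambda^T (A x - b)
Stationarity (grad_x L = 0): Q x + c + A^T lambda = 0.
Primal feasibility: A x = b.

This gives the KKT block system:
  [ Q   A^T ] [ x     ]   [-c ]
  [ A    0  ] [ lambda ] = [ b ]

Solving the linear system:
  x*      = (-0.2778, 0.3889, 1)
  lambda* = (4.6389)
  f(x*)   = 4.8611

x* = (-0.2778, 0.3889, 1), lambda* = (4.6389)


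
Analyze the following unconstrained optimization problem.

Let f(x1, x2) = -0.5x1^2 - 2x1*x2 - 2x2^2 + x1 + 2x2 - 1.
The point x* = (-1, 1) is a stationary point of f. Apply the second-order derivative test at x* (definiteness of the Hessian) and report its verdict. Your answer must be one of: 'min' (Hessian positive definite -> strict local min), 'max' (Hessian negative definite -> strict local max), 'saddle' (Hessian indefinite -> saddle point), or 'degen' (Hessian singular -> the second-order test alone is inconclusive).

Compute the Hessian H = grad^2 f:
  H = [[-1, -2], [-2, -4]]
Verify stationarity: grad f(x*) = H x* + g = (0, 0).
Eigenvalues of H: -5, 0.
H has a zero eigenvalue (singular; negative semidefinite but not definite), so H is neither positive definite, negative definite, nor indefinite. The second-order test alone is inconclusive -> degen.
(Indeed, f is constant along the null direction of H through x*, so x* is not a strict local extremum.)

degen


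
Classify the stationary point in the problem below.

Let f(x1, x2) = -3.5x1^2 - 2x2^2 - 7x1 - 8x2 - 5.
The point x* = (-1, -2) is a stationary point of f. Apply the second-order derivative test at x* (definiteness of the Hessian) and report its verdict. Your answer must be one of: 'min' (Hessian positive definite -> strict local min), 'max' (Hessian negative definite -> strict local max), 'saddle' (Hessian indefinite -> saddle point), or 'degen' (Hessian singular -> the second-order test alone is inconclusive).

Compute the Hessian H = grad^2 f:
  H = [[-7, 0], [0, -4]]
Verify stationarity: grad f(x*) = H x* + g = (0, 0).
Eigenvalues of H: -7, -4.
Both eigenvalues < 0, so H is negative definite -> x* is a strict local max.

max


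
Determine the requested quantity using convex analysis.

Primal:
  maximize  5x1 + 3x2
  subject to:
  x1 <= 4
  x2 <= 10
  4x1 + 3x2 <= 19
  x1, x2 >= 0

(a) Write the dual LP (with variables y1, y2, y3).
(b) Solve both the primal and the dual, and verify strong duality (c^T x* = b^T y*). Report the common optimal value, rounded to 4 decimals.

The standard primal-dual pair for 'max c^T x s.t. A x <= b, x >= 0' is:
  Dual:  min b^T y  s.t.  A^T y >= c,  y >= 0.

So the dual LP is:
  minimize  4y1 + 10y2 + 19y3
  subject to:
    y1 + 4y3 >= 5
    y2 + 3y3 >= 3
    y1, y2, y3 >= 0

Solving the primal: x* = (4, 1).
  primal value c^T x* = 23.
Solving the dual: y* = (1, 0, 1).
  dual value b^T y* = 23.
Strong duality: c^T x* = b^T y*. Confirmed.

23


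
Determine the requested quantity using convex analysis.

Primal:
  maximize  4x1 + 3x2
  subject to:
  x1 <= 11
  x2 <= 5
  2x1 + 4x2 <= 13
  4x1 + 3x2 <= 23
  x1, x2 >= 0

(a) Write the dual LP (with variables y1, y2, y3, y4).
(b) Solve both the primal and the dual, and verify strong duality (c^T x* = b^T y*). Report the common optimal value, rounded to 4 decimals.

The standard primal-dual pair for 'max c^T x s.t. A x <= b, x >= 0' is:
  Dual:  min b^T y  s.t.  A^T y >= c,  y >= 0.

So the dual LP is:
  minimize  11y1 + 5y2 + 13y3 + 23y4
  subject to:
    y1 + 2y3 + 4y4 >= 4
    y2 + 4y3 + 3y4 >= 3
    y1, y2, y3, y4 >= 0

Solving the primal: x* = (5.75, 0).
  primal value c^T x* = 23.
Solving the dual: y* = (0, 0, 0, 1).
  dual value b^T y* = 23.
Strong duality: c^T x* = b^T y*. Confirmed.

23


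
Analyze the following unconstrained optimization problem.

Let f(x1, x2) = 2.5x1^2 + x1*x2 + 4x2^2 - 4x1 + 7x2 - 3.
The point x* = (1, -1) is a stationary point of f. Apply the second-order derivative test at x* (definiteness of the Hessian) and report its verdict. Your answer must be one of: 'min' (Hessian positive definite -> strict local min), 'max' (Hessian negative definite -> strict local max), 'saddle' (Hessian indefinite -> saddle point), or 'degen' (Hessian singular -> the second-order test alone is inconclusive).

Compute the Hessian H = grad^2 f:
  H = [[5, 1], [1, 8]]
Verify stationarity: grad f(x*) = H x* + g = (0, 0).
Eigenvalues of H: 4.6972, 8.3028.
Both eigenvalues > 0, so H is positive definite -> x* is a strict local min.

min


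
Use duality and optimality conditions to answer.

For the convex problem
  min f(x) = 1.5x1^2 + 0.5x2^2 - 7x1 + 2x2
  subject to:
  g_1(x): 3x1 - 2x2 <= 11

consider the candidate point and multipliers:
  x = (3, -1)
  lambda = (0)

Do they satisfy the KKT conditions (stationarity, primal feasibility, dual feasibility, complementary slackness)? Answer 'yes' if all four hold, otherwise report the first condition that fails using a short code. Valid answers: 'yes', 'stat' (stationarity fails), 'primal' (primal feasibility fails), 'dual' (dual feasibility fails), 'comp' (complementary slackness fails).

Gradient of f: grad f(x) = Q x + c = (2, 1)
Constraint values g_i(x) = a_i^T x - b_i:
  g_1((3, -1)) = 0
Stationarity residual: grad f(x) + sum_i lambda_i a_i = (2, 1)
  -> stationarity FAILS
Primal feasibility (all g_i <= 0): OK
Dual feasibility (all lambda_i >= 0): OK
Complementary slackness (lambda_i * g_i(x) = 0 for all i): OK

Verdict: the first failing condition is stationarity -> stat.

stat


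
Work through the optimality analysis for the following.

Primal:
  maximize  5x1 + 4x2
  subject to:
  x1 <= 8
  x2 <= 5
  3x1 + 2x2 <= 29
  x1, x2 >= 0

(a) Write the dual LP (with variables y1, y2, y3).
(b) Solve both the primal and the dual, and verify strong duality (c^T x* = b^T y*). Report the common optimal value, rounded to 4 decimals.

The standard primal-dual pair for 'max c^T x s.t. A x <= b, x >= 0' is:
  Dual:  min b^T y  s.t.  A^T y >= c,  y >= 0.

So the dual LP is:
  minimize  8y1 + 5y2 + 29y3
  subject to:
    y1 + 3y3 >= 5
    y2 + 2y3 >= 4
    y1, y2, y3 >= 0

Solving the primal: x* = (6.3333, 5).
  primal value c^T x* = 51.6667.
Solving the dual: y* = (0, 0.6667, 1.6667).
  dual value b^T y* = 51.6667.
Strong duality: c^T x* = b^T y*. Confirmed.

51.6667


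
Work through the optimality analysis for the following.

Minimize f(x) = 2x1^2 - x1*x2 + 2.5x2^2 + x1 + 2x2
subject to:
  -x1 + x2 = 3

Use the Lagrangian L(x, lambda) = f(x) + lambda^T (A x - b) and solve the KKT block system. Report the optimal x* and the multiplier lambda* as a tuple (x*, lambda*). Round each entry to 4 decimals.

Form the Lagrangian:
  L(x, lambda) = (1/2) x^T Q x + c^T x + lambda^T (A x - b)
Stationarity (grad_x L = 0): Q x + c + A^T lambda = 0.
Primal feasibility: A x = b.

This gives the KKT block system:
  [ Q   A^T ] [ x     ]   [-c ]
  [ A    0  ] [ lambda ] = [ b ]

Solving the linear system:
  x*      = (-2.1429, 0.8571)
  lambda* = (-8.4286)
  f(x*)   = 12.4286

x* = (-2.1429, 0.8571), lambda* = (-8.4286)


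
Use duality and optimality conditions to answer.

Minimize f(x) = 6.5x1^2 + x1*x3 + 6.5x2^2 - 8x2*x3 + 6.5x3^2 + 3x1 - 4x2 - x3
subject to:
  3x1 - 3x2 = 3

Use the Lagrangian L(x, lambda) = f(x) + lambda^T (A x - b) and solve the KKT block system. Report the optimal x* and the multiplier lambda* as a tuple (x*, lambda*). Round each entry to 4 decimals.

Form the Lagrangian:
  L(x, lambda) = (1/2) x^T Q x + c^T x + lambda^T (A x - b)
Stationarity (grad_x L = 0): Q x + c + A^T lambda = 0.
Primal feasibility: A x = b.

This gives the KKT block system:
  [ Q   A^T ] [ x     ]   [-c ]
  [ A    0  ] [ lambda ] = [ b ]

Solving the linear system:
  x*      = (0.4602, -0.5398, -0.2907)
  lambda* = (-2.8973)
  f(x*)   = 6.2612

x* = (0.4602, -0.5398, -0.2907), lambda* = (-2.8973)


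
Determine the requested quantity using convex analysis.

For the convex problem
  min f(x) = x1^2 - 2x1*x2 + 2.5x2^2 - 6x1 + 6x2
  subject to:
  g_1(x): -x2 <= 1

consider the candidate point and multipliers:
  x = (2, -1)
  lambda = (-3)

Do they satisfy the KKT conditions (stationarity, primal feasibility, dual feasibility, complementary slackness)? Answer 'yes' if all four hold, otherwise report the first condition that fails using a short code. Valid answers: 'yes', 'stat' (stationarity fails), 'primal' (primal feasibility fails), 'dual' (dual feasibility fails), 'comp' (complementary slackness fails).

Gradient of f: grad f(x) = Q x + c = (0, -3)
Constraint values g_i(x) = a_i^T x - b_i:
  g_1((2, -1)) = 0
Stationarity residual: grad f(x) + sum_i lambda_i a_i = (0, 0)
  -> stationarity OK
Primal feasibility (all g_i <= 0): OK
Dual feasibility (all lambda_i >= 0): FAILS
Complementary slackness (lambda_i * g_i(x) = 0 for all i): OK

Verdict: the first failing condition is dual_feasibility -> dual.

dual


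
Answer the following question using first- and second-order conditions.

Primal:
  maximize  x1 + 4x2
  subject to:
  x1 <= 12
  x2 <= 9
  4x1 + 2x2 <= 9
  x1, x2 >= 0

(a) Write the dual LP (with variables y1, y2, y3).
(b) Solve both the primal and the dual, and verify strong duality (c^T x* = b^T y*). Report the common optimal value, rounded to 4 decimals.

The standard primal-dual pair for 'max c^T x s.t. A x <= b, x >= 0' is:
  Dual:  min b^T y  s.t.  A^T y >= c,  y >= 0.

So the dual LP is:
  minimize  12y1 + 9y2 + 9y3
  subject to:
    y1 + 4y3 >= 1
    y2 + 2y3 >= 4
    y1, y2, y3 >= 0

Solving the primal: x* = (0, 4.5).
  primal value c^T x* = 18.
Solving the dual: y* = (0, 0, 2).
  dual value b^T y* = 18.
Strong duality: c^T x* = b^T y*. Confirmed.

18


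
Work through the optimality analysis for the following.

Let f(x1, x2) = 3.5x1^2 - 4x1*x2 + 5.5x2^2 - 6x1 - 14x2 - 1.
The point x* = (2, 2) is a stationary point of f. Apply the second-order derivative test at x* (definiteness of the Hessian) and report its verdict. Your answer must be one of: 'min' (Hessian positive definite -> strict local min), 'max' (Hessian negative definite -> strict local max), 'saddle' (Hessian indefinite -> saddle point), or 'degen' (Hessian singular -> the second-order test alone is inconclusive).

Compute the Hessian H = grad^2 f:
  H = [[7, -4], [-4, 11]]
Verify stationarity: grad f(x*) = H x* + g = (0, 0).
Eigenvalues of H: 4.5279, 13.4721.
Both eigenvalues > 0, so H is positive definite -> x* is a strict local min.

min


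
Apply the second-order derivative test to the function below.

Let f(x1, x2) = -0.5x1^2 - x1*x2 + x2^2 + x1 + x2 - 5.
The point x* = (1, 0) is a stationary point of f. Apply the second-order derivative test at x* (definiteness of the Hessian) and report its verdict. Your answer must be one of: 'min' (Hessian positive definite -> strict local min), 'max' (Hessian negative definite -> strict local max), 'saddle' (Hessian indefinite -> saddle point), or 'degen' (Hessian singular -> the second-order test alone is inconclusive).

Compute the Hessian H = grad^2 f:
  H = [[-1, -1], [-1, 2]]
Verify stationarity: grad f(x*) = H x* + g = (0, 0).
Eigenvalues of H: -1.3028, 2.3028.
Eigenvalues have mixed signs, so H is indefinite -> x* is a saddle point.

saddle


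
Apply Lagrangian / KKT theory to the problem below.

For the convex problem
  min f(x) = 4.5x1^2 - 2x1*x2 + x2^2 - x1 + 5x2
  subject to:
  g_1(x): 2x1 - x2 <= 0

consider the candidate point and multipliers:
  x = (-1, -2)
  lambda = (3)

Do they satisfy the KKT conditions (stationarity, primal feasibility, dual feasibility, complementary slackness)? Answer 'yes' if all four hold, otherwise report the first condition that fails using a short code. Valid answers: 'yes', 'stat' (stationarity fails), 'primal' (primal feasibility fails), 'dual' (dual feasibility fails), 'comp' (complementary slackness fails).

Gradient of f: grad f(x) = Q x + c = (-6, 3)
Constraint values g_i(x) = a_i^T x - b_i:
  g_1((-1, -2)) = 0
Stationarity residual: grad f(x) + sum_i lambda_i a_i = (0, 0)
  -> stationarity OK
Primal feasibility (all g_i <= 0): OK
Dual feasibility (all lambda_i >= 0): OK
Complementary slackness (lambda_i * g_i(x) = 0 for all i): OK

Verdict: yes, KKT holds.

yes


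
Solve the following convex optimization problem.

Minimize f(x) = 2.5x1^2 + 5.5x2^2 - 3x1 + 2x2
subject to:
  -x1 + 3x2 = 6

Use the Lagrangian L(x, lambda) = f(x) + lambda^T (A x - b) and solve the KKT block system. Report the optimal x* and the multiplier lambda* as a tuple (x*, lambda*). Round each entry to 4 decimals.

Form the Lagrangian:
  L(x, lambda) = (1/2) x^T Q x + c^T x + lambda^T (A x - b)
Stationarity (grad_x L = 0): Q x + c + A^T lambda = 0.
Primal feasibility: A x = b.

This gives the KKT block system:
  [ Q   A^T ] [ x     ]   [-c ]
  [ A    0  ] [ lambda ] = [ b ]

Solving the linear system:
  x*      = (-0.8036, 1.7321)
  lambda* = (-7.0179)
  f(x*)   = 23.9911

x* = (-0.8036, 1.7321), lambda* = (-7.0179)


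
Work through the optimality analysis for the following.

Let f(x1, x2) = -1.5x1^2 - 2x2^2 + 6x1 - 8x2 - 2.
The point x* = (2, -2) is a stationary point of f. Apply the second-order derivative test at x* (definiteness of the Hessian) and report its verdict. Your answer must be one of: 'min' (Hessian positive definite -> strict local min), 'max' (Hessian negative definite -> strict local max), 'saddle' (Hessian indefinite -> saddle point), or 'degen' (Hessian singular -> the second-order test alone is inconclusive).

Compute the Hessian H = grad^2 f:
  H = [[-3, 0], [0, -4]]
Verify stationarity: grad f(x*) = H x* + g = (0, 0).
Eigenvalues of H: -4, -3.
Both eigenvalues < 0, so H is negative definite -> x* is a strict local max.

max


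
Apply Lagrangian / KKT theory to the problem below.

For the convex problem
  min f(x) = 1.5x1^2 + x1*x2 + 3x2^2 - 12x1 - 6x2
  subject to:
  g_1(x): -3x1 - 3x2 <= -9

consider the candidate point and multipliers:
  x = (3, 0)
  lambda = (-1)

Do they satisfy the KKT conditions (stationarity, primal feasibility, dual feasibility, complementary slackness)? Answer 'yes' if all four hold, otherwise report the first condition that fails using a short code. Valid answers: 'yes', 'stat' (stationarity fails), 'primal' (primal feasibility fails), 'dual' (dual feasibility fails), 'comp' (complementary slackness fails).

Gradient of f: grad f(x) = Q x + c = (-3, -3)
Constraint values g_i(x) = a_i^T x - b_i:
  g_1((3, 0)) = 0
Stationarity residual: grad f(x) + sum_i lambda_i a_i = (0, 0)
  -> stationarity OK
Primal feasibility (all g_i <= 0): OK
Dual feasibility (all lambda_i >= 0): FAILS
Complementary slackness (lambda_i * g_i(x) = 0 for all i): OK

Verdict: the first failing condition is dual_feasibility -> dual.

dual


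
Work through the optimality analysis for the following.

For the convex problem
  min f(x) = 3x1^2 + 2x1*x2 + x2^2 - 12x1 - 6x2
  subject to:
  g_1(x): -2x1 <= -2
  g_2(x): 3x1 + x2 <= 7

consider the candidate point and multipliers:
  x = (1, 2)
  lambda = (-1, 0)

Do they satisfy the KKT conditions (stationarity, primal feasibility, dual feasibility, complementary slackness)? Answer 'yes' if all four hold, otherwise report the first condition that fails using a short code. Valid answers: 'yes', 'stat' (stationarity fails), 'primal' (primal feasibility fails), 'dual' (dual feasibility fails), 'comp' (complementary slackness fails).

Gradient of f: grad f(x) = Q x + c = (-2, 0)
Constraint values g_i(x) = a_i^T x - b_i:
  g_1((1, 2)) = 0
  g_2((1, 2)) = -2
Stationarity residual: grad f(x) + sum_i lambda_i a_i = (0, 0)
  -> stationarity OK
Primal feasibility (all g_i <= 0): OK
Dual feasibility (all lambda_i >= 0): FAILS
Complementary slackness (lambda_i * g_i(x) = 0 for all i): OK

Verdict: the first failing condition is dual_feasibility -> dual.

dual


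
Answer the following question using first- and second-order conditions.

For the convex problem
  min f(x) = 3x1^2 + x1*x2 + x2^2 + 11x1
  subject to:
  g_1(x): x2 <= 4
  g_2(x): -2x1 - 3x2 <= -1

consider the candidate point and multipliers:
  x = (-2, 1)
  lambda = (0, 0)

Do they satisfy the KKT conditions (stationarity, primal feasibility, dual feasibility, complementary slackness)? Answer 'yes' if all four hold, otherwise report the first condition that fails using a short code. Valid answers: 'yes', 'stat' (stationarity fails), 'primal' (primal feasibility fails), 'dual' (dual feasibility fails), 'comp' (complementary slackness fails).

Gradient of f: grad f(x) = Q x + c = (0, 0)
Constraint values g_i(x) = a_i^T x - b_i:
  g_1((-2, 1)) = -3
  g_2((-2, 1)) = 2
Stationarity residual: grad f(x) + sum_i lambda_i a_i = (0, 0)
  -> stationarity OK
Primal feasibility (all g_i <= 0): FAILS
Dual feasibility (all lambda_i >= 0): OK
Complementary slackness (lambda_i * g_i(x) = 0 for all i): OK

Verdict: the first failing condition is primal_feasibility -> primal.

primal


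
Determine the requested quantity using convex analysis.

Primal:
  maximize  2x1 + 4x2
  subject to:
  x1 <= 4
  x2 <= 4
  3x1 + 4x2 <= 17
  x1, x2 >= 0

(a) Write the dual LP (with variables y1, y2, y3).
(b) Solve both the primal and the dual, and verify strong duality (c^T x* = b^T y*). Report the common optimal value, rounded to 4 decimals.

The standard primal-dual pair for 'max c^T x s.t. A x <= b, x >= 0' is:
  Dual:  min b^T y  s.t.  A^T y >= c,  y >= 0.

So the dual LP is:
  minimize  4y1 + 4y2 + 17y3
  subject to:
    y1 + 3y3 >= 2
    y2 + 4y3 >= 4
    y1, y2, y3 >= 0

Solving the primal: x* = (0.3333, 4).
  primal value c^T x* = 16.6667.
Solving the dual: y* = (0, 1.3333, 0.6667).
  dual value b^T y* = 16.6667.
Strong duality: c^T x* = b^T y*. Confirmed.

16.6667


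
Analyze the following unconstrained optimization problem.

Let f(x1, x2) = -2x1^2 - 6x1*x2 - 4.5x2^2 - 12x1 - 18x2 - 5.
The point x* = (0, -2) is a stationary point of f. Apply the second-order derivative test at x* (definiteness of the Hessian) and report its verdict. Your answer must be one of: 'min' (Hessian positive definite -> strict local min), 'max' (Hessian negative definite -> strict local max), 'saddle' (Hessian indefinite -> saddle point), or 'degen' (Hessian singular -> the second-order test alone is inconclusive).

Compute the Hessian H = grad^2 f:
  H = [[-4, -6], [-6, -9]]
Verify stationarity: grad f(x*) = H x* + g = (0, 0).
Eigenvalues of H: -13, 0.
H has a zero eigenvalue (singular; negative semidefinite but not definite), so H is neither positive definite, negative definite, nor indefinite. The second-order test alone is inconclusive -> degen.
(Indeed, f is constant along the null direction of H through x*, so x* is not a strict local extremum.)

degen


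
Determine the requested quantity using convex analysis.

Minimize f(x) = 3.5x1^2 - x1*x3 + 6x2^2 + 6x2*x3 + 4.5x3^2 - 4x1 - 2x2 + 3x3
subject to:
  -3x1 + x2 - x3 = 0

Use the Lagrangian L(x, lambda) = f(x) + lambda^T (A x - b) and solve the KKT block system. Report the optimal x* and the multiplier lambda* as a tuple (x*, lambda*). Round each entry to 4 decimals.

Form the Lagrangian:
  L(x, lambda) = (1/2) x^T Q x + c^T x + lambda^T (A x - b)
Stationarity (grad_x L = 0): Q x + c + A^T lambda = 0.
Primal feasibility: A x = b.

This gives the KKT block system:
  [ Q   A^T ] [ x     ]   [-c ]
  [ A    0  ] [ lambda ] = [ b ]

Solving the linear system:
  x*      = (0.3884, 0.5112, -0.6542)
  lambda* = (-0.2089)
  f(x*)   = -2.2693

x* = (0.3884, 0.5112, -0.6542), lambda* = (-0.2089)


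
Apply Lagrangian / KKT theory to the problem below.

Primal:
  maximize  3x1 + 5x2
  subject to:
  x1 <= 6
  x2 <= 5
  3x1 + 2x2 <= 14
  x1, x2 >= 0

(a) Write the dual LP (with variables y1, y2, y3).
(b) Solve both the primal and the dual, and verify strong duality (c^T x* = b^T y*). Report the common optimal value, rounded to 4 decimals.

The standard primal-dual pair for 'max c^T x s.t. A x <= b, x >= 0' is:
  Dual:  min b^T y  s.t.  A^T y >= c,  y >= 0.

So the dual LP is:
  minimize  6y1 + 5y2 + 14y3
  subject to:
    y1 + 3y3 >= 3
    y2 + 2y3 >= 5
    y1, y2, y3 >= 0

Solving the primal: x* = (1.3333, 5).
  primal value c^T x* = 29.
Solving the dual: y* = (0, 3, 1).
  dual value b^T y* = 29.
Strong duality: c^T x* = b^T y*. Confirmed.

29


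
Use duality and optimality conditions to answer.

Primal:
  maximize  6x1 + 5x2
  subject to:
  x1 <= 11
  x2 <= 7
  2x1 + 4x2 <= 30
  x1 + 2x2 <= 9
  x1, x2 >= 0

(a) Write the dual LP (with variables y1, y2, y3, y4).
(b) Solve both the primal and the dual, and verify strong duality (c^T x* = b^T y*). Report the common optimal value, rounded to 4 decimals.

The standard primal-dual pair for 'max c^T x s.t. A x <= b, x >= 0' is:
  Dual:  min b^T y  s.t.  A^T y >= c,  y >= 0.

So the dual LP is:
  minimize  11y1 + 7y2 + 30y3 + 9y4
  subject to:
    y1 + 2y3 + y4 >= 6
    y2 + 4y3 + 2y4 >= 5
    y1, y2, y3, y4 >= 0

Solving the primal: x* = (9, 0).
  primal value c^T x* = 54.
Solving the dual: y* = (0, 0, 0, 6).
  dual value b^T y* = 54.
Strong duality: c^T x* = b^T y*. Confirmed.

54


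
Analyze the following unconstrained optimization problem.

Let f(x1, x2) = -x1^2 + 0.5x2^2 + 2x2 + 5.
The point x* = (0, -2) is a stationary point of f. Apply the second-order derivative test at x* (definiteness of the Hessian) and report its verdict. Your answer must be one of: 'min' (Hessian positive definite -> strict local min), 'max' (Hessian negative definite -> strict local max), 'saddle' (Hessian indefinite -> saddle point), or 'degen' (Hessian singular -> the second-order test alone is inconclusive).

Compute the Hessian H = grad^2 f:
  H = [[-2, 0], [0, 1]]
Verify stationarity: grad f(x*) = H x* + g = (0, 0).
Eigenvalues of H: -2, 1.
Eigenvalues have mixed signs, so H is indefinite -> x* is a saddle point.

saddle


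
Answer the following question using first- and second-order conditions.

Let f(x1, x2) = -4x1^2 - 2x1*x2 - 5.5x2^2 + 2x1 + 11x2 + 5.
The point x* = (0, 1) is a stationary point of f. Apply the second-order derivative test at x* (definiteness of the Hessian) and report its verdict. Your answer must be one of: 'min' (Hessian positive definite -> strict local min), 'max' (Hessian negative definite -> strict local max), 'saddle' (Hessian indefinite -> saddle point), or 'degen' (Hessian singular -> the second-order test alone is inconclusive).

Compute the Hessian H = grad^2 f:
  H = [[-8, -2], [-2, -11]]
Verify stationarity: grad f(x*) = H x* + g = (0, 0).
Eigenvalues of H: -12, -7.
Both eigenvalues < 0, so H is negative definite -> x* is a strict local max.

max


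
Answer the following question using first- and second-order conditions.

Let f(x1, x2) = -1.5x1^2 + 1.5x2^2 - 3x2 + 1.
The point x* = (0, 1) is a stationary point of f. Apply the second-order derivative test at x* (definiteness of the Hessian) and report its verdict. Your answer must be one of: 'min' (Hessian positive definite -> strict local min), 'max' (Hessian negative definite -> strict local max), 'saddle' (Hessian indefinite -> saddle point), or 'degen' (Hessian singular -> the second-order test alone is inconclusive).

Compute the Hessian H = grad^2 f:
  H = [[-3, 0], [0, 3]]
Verify stationarity: grad f(x*) = H x* + g = (0, 0).
Eigenvalues of H: -3, 3.
Eigenvalues have mixed signs, so H is indefinite -> x* is a saddle point.

saddle


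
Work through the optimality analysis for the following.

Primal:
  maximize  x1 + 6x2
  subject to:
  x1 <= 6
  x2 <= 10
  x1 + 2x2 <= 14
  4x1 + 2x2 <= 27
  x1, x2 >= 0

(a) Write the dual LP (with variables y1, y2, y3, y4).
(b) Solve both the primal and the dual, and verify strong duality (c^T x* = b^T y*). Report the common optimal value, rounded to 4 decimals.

The standard primal-dual pair for 'max c^T x s.t. A x <= b, x >= 0' is:
  Dual:  min b^T y  s.t.  A^T y >= c,  y >= 0.

So the dual LP is:
  minimize  6y1 + 10y2 + 14y3 + 27y4
  subject to:
    y1 + y3 + 4y4 >= 1
    y2 + 2y3 + 2y4 >= 6
    y1, y2, y3, y4 >= 0

Solving the primal: x* = (0, 7).
  primal value c^T x* = 42.
Solving the dual: y* = (0, 0, 3, 0).
  dual value b^T y* = 42.
Strong duality: c^T x* = b^T y*. Confirmed.

42


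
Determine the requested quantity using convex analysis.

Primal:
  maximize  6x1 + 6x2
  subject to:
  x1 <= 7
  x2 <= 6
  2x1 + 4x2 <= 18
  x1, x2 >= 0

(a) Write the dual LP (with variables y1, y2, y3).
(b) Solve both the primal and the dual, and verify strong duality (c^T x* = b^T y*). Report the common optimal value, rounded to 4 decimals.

The standard primal-dual pair for 'max c^T x s.t. A x <= b, x >= 0' is:
  Dual:  min b^T y  s.t.  A^T y >= c,  y >= 0.

So the dual LP is:
  minimize  7y1 + 6y2 + 18y3
  subject to:
    y1 + 2y3 >= 6
    y2 + 4y3 >= 6
    y1, y2, y3 >= 0

Solving the primal: x* = (7, 1).
  primal value c^T x* = 48.
Solving the dual: y* = (3, 0, 1.5).
  dual value b^T y* = 48.
Strong duality: c^T x* = b^T y*. Confirmed.

48


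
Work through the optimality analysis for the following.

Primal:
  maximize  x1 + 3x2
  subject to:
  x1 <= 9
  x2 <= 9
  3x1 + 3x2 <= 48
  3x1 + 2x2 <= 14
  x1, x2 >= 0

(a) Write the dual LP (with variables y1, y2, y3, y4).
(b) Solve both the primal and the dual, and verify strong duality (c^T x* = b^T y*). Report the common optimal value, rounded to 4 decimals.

The standard primal-dual pair for 'max c^T x s.t. A x <= b, x >= 0' is:
  Dual:  min b^T y  s.t.  A^T y >= c,  y >= 0.

So the dual LP is:
  minimize  9y1 + 9y2 + 48y3 + 14y4
  subject to:
    y1 + 3y3 + 3y4 >= 1
    y2 + 3y3 + 2y4 >= 3
    y1, y2, y3, y4 >= 0

Solving the primal: x* = (0, 7).
  primal value c^T x* = 21.
Solving the dual: y* = (0, 0, 0, 1.5).
  dual value b^T y* = 21.
Strong duality: c^T x* = b^T y*. Confirmed.

21


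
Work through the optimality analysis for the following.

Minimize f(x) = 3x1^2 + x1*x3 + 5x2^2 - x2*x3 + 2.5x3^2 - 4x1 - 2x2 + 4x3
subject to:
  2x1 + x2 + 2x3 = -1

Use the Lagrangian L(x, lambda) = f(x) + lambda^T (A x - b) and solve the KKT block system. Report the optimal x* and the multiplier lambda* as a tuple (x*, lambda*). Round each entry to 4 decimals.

Form the Lagrangian:
  L(x, lambda) = (1/2) x^T Q x + c^T x + lambda^T (A x - b)
Stationarity (grad_x L = 0): Q x + c + A^T lambda = 0.
Primal feasibility: A x = b.

This gives the KKT block system:
  [ Q   A^T ] [ x     ]   [-c ]
  [ A    0  ] [ lambda ] = [ b ]

Solving the linear system:
  x*      = (0.6593, 0.0222, -1.1704)
  lambda* = (0.6074)
  f(x*)   = -3.3778

x* = (0.6593, 0.0222, -1.1704), lambda* = (0.6074)


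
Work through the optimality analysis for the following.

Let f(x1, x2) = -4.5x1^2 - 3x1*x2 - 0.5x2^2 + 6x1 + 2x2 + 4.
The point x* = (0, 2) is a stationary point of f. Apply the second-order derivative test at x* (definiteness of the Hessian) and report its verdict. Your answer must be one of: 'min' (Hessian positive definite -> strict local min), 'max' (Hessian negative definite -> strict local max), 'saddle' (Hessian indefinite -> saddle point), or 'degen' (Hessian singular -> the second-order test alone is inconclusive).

Compute the Hessian H = grad^2 f:
  H = [[-9, -3], [-3, -1]]
Verify stationarity: grad f(x*) = H x* + g = (0, 0).
Eigenvalues of H: -10, 0.
H has a zero eigenvalue (singular; negative semidefinite but not definite), so H is neither positive definite, negative definite, nor indefinite. The second-order test alone is inconclusive -> degen.
(Indeed, f is constant along the null direction of H through x*, so x* is not a strict local extremum.)

degen


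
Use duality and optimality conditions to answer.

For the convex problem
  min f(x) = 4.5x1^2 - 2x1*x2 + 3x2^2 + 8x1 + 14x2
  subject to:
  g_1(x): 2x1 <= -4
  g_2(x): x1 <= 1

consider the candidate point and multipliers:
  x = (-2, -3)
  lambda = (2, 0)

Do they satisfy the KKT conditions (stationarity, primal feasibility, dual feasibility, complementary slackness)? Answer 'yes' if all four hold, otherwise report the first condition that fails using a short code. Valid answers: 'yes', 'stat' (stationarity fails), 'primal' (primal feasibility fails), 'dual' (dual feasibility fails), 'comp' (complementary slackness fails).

Gradient of f: grad f(x) = Q x + c = (-4, 0)
Constraint values g_i(x) = a_i^T x - b_i:
  g_1((-2, -3)) = 0
  g_2((-2, -3)) = -3
Stationarity residual: grad f(x) + sum_i lambda_i a_i = (0, 0)
  -> stationarity OK
Primal feasibility (all g_i <= 0): OK
Dual feasibility (all lambda_i >= 0): OK
Complementary slackness (lambda_i * g_i(x) = 0 for all i): OK

Verdict: yes, KKT holds.

yes


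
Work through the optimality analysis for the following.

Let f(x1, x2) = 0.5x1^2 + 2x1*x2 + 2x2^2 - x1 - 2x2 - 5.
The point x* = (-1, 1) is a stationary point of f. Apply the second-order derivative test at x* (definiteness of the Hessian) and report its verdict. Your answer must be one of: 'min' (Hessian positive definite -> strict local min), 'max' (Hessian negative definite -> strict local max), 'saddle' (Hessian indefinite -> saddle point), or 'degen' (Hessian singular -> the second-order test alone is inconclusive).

Compute the Hessian H = grad^2 f:
  H = [[1, 2], [2, 4]]
Verify stationarity: grad f(x*) = H x* + g = (0, 0).
Eigenvalues of H: 0, 5.
H has a zero eigenvalue (singular; positive semidefinite but not definite), so H is neither positive definite, negative definite, nor indefinite. The second-order test alone is inconclusive -> degen.
(Indeed, f is constant along the null direction of H through x*, so x* is not a strict local extremum.)

degen


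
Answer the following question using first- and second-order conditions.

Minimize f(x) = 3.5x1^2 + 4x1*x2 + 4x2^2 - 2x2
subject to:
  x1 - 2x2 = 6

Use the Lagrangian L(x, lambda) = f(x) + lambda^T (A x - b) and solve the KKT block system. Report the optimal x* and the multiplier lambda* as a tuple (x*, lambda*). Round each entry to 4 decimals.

Form the Lagrangian:
  L(x, lambda) = (1/2) x^T Q x + c^T x + lambda^T (A x - b)
Stationarity (grad_x L = 0): Q x + c + A^T lambda = 0.
Primal feasibility: A x = b.

This gives the KKT block system:
  [ Q   A^T ] [ x     ]   [-c ]
  [ A    0  ] [ lambda ] = [ b ]

Solving the linear system:
  x*      = (1.9231, -2.0385)
  lambda* = (-5.3077)
  f(x*)   = 17.9615

x* = (1.9231, -2.0385), lambda* = (-5.3077)


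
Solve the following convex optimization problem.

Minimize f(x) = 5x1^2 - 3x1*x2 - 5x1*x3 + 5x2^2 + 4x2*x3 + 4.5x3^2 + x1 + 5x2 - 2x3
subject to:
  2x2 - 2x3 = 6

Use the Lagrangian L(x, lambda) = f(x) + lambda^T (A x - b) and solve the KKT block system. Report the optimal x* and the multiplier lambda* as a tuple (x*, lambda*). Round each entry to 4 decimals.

Form the Lagrangian:
  L(x, lambda) = (1/2) x^T Q x + c^T x + lambda^T (A x - b)
Stationarity (grad_x L = 0): Q x + c + A^T lambda = 0.
Primal feasibility: A x = b.

This gives the KKT block system:
  [ Q   A^T ] [ x     ]   [-c ]
  [ A    0  ] [ lambda ] = [ b ]

Solving the linear system:
  x*      = (-0.699, 1.1262, -1.8738)
  lambda* = (-5.432)
  f(x*)   = 20.6359

x* = (-0.699, 1.1262, -1.8738), lambda* = (-5.432)


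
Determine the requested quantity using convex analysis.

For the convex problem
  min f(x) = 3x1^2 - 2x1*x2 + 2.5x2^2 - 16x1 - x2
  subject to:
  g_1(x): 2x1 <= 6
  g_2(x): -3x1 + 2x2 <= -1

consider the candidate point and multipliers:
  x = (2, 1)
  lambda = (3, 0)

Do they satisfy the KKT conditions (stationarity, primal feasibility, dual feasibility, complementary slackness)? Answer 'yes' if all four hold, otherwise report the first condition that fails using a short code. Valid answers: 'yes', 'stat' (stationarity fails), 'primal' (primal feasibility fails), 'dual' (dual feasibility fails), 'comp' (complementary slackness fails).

Gradient of f: grad f(x) = Q x + c = (-6, 0)
Constraint values g_i(x) = a_i^T x - b_i:
  g_1((2, 1)) = -2
  g_2((2, 1)) = -3
Stationarity residual: grad f(x) + sum_i lambda_i a_i = (0, 0)
  -> stationarity OK
Primal feasibility (all g_i <= 0): OK
Dual feasibility (all lambda_i >= 0): OK
Complementary slackness (lambda_i * g_i(x) = 0 for all i): FAILS

Verdict: the first failing condition is complementary_slackness -> comp.

comp


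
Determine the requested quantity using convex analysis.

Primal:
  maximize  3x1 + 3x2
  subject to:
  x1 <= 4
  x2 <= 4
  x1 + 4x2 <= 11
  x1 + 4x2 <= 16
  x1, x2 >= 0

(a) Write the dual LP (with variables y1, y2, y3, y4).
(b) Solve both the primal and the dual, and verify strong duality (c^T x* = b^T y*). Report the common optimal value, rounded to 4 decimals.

The standard primal-dual pair for 'max c^T x s.t. A x <= b, x >= 0' is:
  Dual:  min b^T y  s.t.  A^T y >= c,  y >= 0.

So the dual LP is:
  minimize  4y1 + 4y2 + 11y3 + 16y4
  subject to:
    y1 + y3 + y4 >= 3
    y2 + 4y3 + 4y4 >= 3
    y1, y2, y3, y4 >= 0

Solving the primal: x* = (4, 1.75).
  primal value c^T x* = 17.25.
Solving the dual: y* = (2.25, 0, 0.75, 0).
  dual value b^T y* = 17.25.
Strong duality: c^T x* = b^T y*. Confirmed.

17.25


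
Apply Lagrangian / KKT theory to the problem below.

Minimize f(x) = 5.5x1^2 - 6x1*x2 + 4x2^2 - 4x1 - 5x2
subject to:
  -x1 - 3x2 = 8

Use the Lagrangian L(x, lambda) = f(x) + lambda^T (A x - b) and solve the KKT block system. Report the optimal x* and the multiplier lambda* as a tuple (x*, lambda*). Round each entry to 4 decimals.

Form the Lagrangian:
  L(x, lambda) = (1/2) x^T Q x + c^T x + lambda^T (A x - b)
Stationarity (grad_x L = 0): Q x + c + A^T lambda = 0.
Primal feasibility: A x = b.

This gives the KKT block system:
  [ Q   A^T ] [ x     ]   [-c ]
  [ A    0  ] [ lambda ] = [ b ]

Solving the linear system:
  x*      = (-1.3077, -2.2308)
  lambda* = (-5)
  f(x*)   = 28.1923

x* = (-1.3077, -2.2308), lambda* = (-5)


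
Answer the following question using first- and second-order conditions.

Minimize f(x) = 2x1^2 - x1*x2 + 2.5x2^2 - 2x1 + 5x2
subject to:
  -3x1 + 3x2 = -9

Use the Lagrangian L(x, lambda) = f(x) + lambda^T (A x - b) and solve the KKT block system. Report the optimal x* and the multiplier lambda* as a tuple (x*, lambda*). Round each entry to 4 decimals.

Form the Lagrangian:
  L(x, lambda) = (1/2) x^T Q x + c^T x + lambda^T (A x - b)
Stationarity (grad_x L = 0): Q x + c + A^T lambda = 0.
Primal feasibility: A x = b.

This gives the KKT block system:
  [ Q   A^T ] [ x     ]   [-c ]
  [ A    0  ] [ lambda ] = [ b ]

Solving the linear system:
  x*      = (1.2857, -1.7143)
  lambda* = (1.619)
  f(x*)   = 1.7143

x* = (1.2857, -1.7143), lambda* = (1.619)


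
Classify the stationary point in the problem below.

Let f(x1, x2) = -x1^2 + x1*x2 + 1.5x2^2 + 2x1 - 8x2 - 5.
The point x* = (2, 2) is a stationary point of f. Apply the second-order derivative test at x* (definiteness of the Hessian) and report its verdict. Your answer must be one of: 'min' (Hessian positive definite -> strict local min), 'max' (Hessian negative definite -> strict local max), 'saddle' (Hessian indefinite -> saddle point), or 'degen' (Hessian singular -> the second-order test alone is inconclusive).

Compute the Hessian H = grad^2 f:
  H = [[-2, 1], [1, 3]]
Verify stationarity: grad f(x*) = H x* + g = (0, 0).
Eigenvalues of H: -2.1926, 3.1926.
Eigenvalues have mixed signs, so H is indefinite -> x* is a saddle point.

saddle


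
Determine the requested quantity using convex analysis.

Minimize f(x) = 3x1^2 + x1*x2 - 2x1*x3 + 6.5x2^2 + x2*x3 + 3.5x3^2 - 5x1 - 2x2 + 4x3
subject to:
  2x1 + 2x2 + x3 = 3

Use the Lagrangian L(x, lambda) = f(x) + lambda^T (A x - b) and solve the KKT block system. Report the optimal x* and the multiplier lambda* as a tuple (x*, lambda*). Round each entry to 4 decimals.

Form the Lagrangian:
  L(x, lambda) = (1/2) x^T Q x + c^T x + lambda^T (A x - b)
Stationarity (grad_x L = 0): Q x + c + A^T lambda = 0.
Primal feasibility: A x = b.

This gives the KKT block system:
  [ Q   A^T ] [ x     ]   [-c ]
  [ A    0  ] [ lambda ] = [ b ]

Solving the linear system:
  x*      = (1.2445, 0.2816, -0.0523)
  lambda* = (-1.4266)
  f(x*)   = -1.3575

x* = (1.2445, 0.2816, -0.0523), lambda* = (-1.4266)


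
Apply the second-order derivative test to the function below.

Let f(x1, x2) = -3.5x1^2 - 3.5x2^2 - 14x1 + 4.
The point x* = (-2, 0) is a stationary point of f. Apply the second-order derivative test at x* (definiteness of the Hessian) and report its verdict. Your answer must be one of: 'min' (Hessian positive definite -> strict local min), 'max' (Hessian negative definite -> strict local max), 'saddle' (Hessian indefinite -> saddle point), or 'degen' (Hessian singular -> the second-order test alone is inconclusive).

Compute the Hessian H = grad^2 f:
  H = [[-7, 0], [0, -7]]
Verify stationarity: grad f(x*) = H x* + g = (0, 0).
Eigenvalues of H: -7, -7.
Both eigenvalues < 0, so H is negative definite -> x* is a strict local max.

max


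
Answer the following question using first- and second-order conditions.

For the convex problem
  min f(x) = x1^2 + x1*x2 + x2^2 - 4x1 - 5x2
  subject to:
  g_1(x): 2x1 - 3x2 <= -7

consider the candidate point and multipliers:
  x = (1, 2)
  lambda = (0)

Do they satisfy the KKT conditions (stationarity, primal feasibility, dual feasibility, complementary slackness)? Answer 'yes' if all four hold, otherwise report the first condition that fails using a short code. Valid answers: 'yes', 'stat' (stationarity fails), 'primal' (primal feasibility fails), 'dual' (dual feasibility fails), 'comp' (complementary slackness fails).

Gradient of f: grad f(x) = Q x + c = (0, 0)
Constraint values g_i(x) = a_i^T x - b_i:
  g_1((1, 2)) = 3
Stationarity residual: grad f(x) + sum_i lambda_i a_i = (0, 0)
  -> stationarity OK
Primal feasibility (all g_i <= 0): FAILS
Dual feasibility (all lambda_i >= 0): OK
Complementary slackness (lambda_i * g_i(x) = 0 for all i): OK

Verdict: the first failing condition is primal_feasibility -> primal.

primal


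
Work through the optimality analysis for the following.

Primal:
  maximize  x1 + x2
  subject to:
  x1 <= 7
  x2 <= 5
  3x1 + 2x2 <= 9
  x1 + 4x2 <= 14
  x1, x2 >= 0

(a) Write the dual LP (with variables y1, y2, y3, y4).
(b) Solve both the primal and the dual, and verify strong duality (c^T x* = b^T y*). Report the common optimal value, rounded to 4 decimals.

The standard primal-dual pair for 'max c^T x s.t. A x <= b, x >= 0' is:
  Dual:  min b^T y  s.t.  A^T y >= c,  y >= 0.

So the dual LP is:
  minimize  7y1 + 5y2 + 9y3 + 14y4
  subject to:
    y1 + 3y3 + y4 >= 1
    y2 + 2y3 + 4y4 >= 1
    y1, y2, y3, y4 >= 0

Solving the primal: x* = (0.8, 3.3).
  primal value c^T x* = 4.1.
Solving the dual: y* = (0, 0, 0.3, 0.1).
  dual value b^T y* = 4.1.
Strong duality: c^T x* = b^T y*. Confirmed.

4.1
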